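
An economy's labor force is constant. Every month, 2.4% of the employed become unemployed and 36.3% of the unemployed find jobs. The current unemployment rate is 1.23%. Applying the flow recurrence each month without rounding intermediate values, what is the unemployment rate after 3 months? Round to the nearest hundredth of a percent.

With a fixed labor force, u_{t+1} = u_t + s·(1−u_t) − f·u_t = u_t·(1−s−f) + s.
Here 1−s−f = 0.613 and s = 0.024.
u_1 = 0.012300 × 0.613 + 0.024 = 0.031540.
u_2 = 0.031540 × 0.613 + 0.024 = 0.043334.
u_3 = 0.043334 × 0.613 + 0.024 = 0.050564.

Unemployment rate after three months ≈ 5.06%.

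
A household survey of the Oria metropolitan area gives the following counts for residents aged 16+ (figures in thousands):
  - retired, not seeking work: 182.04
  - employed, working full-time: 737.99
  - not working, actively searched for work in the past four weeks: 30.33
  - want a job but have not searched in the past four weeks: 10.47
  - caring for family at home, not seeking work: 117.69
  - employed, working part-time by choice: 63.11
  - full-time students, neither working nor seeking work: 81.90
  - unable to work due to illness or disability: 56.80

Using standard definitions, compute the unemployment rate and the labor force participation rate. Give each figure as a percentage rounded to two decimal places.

Employed = 737.99 + 63.11 = 801.10 thousand.
Unemployed = 30.33 thousand.
Labor force = 801.10 + 30.33 = 831.43 thousand.
Not in labor force = 182.04 + 10.47 + 117.69 + 81.90 + 56.80 = 448.90 thousand (those not working and not actively searching are outside the labor force — including those who want a job but have given up searching).
Civilian working-age population = 831.43 + 448.90 = 1,280.33 thousand.
Unemployment rate = 30.33 / 831.43 = 3.65%.
Labor force participation rate = 831.43 / 1,280.33 = 64.94%.

Unemployment rate ≈ 3.65%; labor force participation rate ≈ 64.94%.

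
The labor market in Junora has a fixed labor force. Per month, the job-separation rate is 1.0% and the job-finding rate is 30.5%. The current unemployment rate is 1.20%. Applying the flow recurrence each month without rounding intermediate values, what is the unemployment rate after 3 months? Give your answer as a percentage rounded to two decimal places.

With a fixed labor force, u_{t+1} = u_t + s·(1−u_t) − f·u_t = u_t·(1−s−f) + s.
Here 1−s−f = 0.685 and s = 0.010.
u_1 = 0.012000 × 0.685 + 0.010 = 0.018220.
u_2 = 0.018220 × 0.685 + 0.010 = 0.022481.
u_3 = 0.022481 × 0.685 + 0.010 = 0.025399.

Unemployment rate after three months ≈ 2.54%.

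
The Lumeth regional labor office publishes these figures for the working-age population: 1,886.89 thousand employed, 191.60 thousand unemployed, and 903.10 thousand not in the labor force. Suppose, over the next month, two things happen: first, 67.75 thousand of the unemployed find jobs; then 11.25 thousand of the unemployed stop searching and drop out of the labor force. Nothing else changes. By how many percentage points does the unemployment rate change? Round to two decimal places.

Initially, labor force = 1,886.89 + 191.60 = 2,078.49 thousand, so u = 191.60/2,078.49 = 9.22%.
After the first change, unemployed falls and employed rises by 67.75; labor force unchanged → E = 1,954.64, U = 123.85, labor force = 2,078.49 thousand.
After the second change, unemployed and labor force both fall by 11.25 → E = 1,954.64, U = 112.60, labor force = 2,067.24 thousand.
New unemployment rate = 112.60 / 2,067.24 = 5.45%.
Change = 5.45% − 9.22% = −3.77 percentage points.

The unemployment rate changes by −3.77 percentage points.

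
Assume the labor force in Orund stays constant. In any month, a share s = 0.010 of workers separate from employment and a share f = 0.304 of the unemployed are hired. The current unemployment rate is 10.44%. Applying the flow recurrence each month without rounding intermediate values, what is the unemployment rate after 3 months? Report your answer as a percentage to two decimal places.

Unemployment rate after three months ≈ 5.53%.

With a fixed labor force, u_{t+1} = u_t + s·(1−u_t) − f·u_t = u_t·(1−s−f) + s.
Here 1−s−f = 0.686 and s = 0.010.
u_1 = 0.104400 × 0.686 + 0.010 = 0.081618.
u_2 = 0.081618 × 0.686 + 0.010 = 0.065990.
u_3 = 0.065990 × 0.686 + 0.010 = 0.055269.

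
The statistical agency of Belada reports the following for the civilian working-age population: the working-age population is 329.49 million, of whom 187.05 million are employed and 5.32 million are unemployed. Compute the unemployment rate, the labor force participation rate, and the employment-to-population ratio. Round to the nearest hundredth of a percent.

Unemployment rate ≈ 2.77%; labor force participation rate ≈ 58.38%; employment-population ratio ≈ 56.77%.

Labor force = employed + unemployed = 187.05 + 5.32 = 192.37 million.
Unemployment rate = 5.32 / 192.37 = 2.77%.
Labor force participation rate = 192.37 / 329.49 = 58.38%.
Employment-population ratio = 187.05 / 329.49 = 56.77%.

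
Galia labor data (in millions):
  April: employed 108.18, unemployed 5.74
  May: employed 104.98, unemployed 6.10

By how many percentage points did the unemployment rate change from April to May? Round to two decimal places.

April: labor force = 108.18 + 5.74 = 113.92; u = 5.74/113.92 = 5.04%.
May: labor force = 104.98 + 6.10 = 111.08; u = 6.10/111.08 = 5.49%.
Change = 5.49% − 5.04% = +0.45 pp.

The unemployment rate changed by +0.45 percentage points.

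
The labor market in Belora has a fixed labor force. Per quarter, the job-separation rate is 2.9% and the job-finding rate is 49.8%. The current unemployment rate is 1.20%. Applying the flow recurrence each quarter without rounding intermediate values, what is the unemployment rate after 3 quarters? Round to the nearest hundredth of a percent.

Unemployment rate after three quarters ≈ 5.05%.

With a fixed labor force, u_{t+1} = u_t + s·(1−u_t) − f·u_t = u_t·(1−s−f) + s.
Here 1−s−f = 0.473 and s = 0.029.
u_1 = 0.012000 × 0.473 + 0.029 = 0.034676.
u_2 = 0.034676 × 0.473 + 0.029 = 0.045402.
u_3 = 0.045402 × 0.473 + 0.029 = 0.050475.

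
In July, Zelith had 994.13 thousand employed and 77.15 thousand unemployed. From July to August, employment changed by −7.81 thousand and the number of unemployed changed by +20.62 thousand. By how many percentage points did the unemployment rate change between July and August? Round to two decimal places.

The unemployment rate changed by +1.82 percentage points.

July: labor force = 994.13 + 77.15 = 1,071.28; u = 77.15/1,071.28 = 7.20%.
August: labor force = 986.32 + 97.77 = 1,084.09; u = 97.77/1,084.09 = 9.02%.
Change = 9.02% − 7.20% = +1.82 pp.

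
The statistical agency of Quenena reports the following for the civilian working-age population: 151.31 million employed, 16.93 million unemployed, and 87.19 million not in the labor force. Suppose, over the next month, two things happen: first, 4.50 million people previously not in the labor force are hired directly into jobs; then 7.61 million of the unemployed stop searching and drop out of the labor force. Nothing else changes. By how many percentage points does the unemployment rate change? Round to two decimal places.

The unemployment rate changes by −4.42 percentage points.

Initially, labor force = 151.31 + 16.93 = 168.24 million, so u = 16.93/168.24 = 10.06%.
After the first change, employed and labor force both rise by 4.50; unemployed unchanged → E = 155.81, U = 16.93, labor force = 172.74 million.
After the second change, unemployed and labor force both fall by 7.61 → E = 155.81, U = 9.32, labor force = 165.13 million.
New unemployment rate = 9.32 / 165.13 = 5.64%.
Change = 5.64% − 10.06% = −4.42 percentage points.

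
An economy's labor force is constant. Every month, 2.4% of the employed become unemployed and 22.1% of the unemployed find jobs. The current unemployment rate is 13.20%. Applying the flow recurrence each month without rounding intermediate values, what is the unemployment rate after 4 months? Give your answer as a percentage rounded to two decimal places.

With a fixed labor force, u_{t+1} = u_t + s·(1−u_t) − f·u_t = u_t·(1−s−f) + s.
Here 1−s−f = 0.755 and s = 0.024.
u_1 = 0.132000 × 0.755 + 0.024 = 0.123660.
u_2 = 0.123660 × 0.755 + 0.024 = 0.117363.
u_3 = 0.117363 × 0.755 + 0.024 = 0.112609.
u_4 = 0.112609 × 0.755 + 0.024 = 0.109020.

Unemployment rate after four months ≈ 10.90%.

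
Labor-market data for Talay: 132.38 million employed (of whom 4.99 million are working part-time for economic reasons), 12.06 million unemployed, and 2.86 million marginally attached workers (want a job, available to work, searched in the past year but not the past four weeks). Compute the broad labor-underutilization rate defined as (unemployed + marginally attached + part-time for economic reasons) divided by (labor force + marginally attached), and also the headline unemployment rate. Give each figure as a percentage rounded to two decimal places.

Broad underutilization rate ≈ 13.52%; headline unemployment rate ≈ 8.35%.

Labor force = 132.38 + 12.06 = 144.44 million.
Numerator = 12.06 + 2.86 + 4.99 = 19.91 million.
Denominator = 144.44 + 2.86 = 147.30 million.
Broad rate = 19.91 / 147.30 = 13.52%.
Headline unemployment rate = 12.06 / 144.44 = 8.35%.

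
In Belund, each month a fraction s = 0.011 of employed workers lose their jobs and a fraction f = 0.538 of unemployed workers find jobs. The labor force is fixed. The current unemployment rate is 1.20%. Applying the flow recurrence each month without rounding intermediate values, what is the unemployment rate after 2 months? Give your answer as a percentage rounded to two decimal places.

With a fixed labor force, u_{t+1} = u_t + s·(1−u_t) − f·u_t = u_t·(1−s−f) + s.
Here 1−s−f = 0.451 and s = 0.011.
u_1 = 0.012000 × 0.451 + 0.011 = 0.016412.
u_2 = 0.016412 × 0.451 + 0.011 = 0.018402.

Unemployment rate after two months ≈ 1.84%.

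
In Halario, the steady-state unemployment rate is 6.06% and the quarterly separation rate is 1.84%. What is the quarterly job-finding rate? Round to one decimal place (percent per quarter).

Job-finding rate ≈ 28.5% per quarter.

From u* = s/(s+f): f = s·(1−u)/u.
f = 1.84 × (1 − 0.0606) / 0.0606 = 1.7285 / 0.0606 ≈ 28.5% per quarter.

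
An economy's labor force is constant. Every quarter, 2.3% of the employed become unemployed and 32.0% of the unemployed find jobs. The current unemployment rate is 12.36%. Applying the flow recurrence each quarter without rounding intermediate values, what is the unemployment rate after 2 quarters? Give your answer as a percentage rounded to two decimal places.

Unemployment rate after two quarters ≈ 9.15%.

With a fixed labor force, u_{t+1} = u_t + s·(1−u_t) − f·u_t = u_t·(1−s−f) + s.
Here 1−s−f = 0.657 and s = 0.023.
u_1 = 0.123600 × 0.657 + 0.023 = 0.104205.
u_2 = 0.104205 × 0.657 + 0.023 = 0.091463.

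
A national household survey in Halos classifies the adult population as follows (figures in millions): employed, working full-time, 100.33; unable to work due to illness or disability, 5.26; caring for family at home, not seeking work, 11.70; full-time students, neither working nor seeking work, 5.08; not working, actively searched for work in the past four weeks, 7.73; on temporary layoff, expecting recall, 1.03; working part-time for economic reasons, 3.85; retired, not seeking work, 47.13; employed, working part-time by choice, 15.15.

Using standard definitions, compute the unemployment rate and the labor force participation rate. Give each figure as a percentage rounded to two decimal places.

Employed = 100.33 + 3.85 + 15.15 = 119.33 million (anyone who worked, including part-time for economic reasons, counts as employed).
Unemployed = 7.73 + 1.03 = 8.76 million (jobless and actively searching, or on temporary layoff).
Labor force = 119.33 + 8.76 = 128.09 million.
Not in labor force = 5.26 + 11.70 + 5.08 + 47.13 = 69.17 million (those not working and not actively searching are outside the labor force).
Civilian working-age population = 128.09 + 69.17 = 197.26 million.
Unemployment rate = 8.76 / 128.09 = 6.84%.
Labor force participation rate = 128.09 / 197.26 = 64.93%.

Unemployment rate ≈ 6.84%; labor force participation rate ≈ 64.93%.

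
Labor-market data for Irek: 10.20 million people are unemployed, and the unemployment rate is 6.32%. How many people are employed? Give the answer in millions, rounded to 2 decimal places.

Labor force = U / u = 10.20 / 0.0632 ≈ 161.39 million.
Employed = labor force − unemployed = 161.39 − 10.20 = 151.19 million.

About 151.19 million are employed.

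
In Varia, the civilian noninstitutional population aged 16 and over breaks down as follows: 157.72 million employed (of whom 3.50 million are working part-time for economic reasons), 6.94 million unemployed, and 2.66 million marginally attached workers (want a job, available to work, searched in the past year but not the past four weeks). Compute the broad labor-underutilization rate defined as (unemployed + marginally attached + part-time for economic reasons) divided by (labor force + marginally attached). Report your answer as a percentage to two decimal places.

Labor force = 157.72 + 6.94 = 164.66 million.
Numerator = 6.94 + 2.66 + 3.50 = 13.10 million.
Denominator = 164.66 + 2.66 = 167.32 million.
Broad rate = 13.10 / 167.32 = 7.83%.

Broad underutilization rate ≈ 7.83%.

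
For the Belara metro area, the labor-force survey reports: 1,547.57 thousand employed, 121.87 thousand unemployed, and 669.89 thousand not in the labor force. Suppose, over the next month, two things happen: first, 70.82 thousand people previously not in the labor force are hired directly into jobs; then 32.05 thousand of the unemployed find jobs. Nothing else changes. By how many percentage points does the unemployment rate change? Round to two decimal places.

Initially, labor force = 1,547.57 + 121.87 = 1,669.44 thousand, so u = 121.87/1,669.44 = 7.30%.
After the first change, employed and labor force both rise by 70.82; unemployed unchanged → E = 1,618.39, U = 121.87, labor force = 1,740.26 thousand.
After the second change, unemployed falls and employed rises by 32.05; labor force unchanged → E = 1,650.44, U = 89.82, labor force = 1,740.26 thousand.
New unemployment rate = 89.82 / 1,740.26 = 5.16%.
Change = 5.16% − 7.30% = −2.14 percentage points.

The unemployment rate changes by −2.14 percentage points.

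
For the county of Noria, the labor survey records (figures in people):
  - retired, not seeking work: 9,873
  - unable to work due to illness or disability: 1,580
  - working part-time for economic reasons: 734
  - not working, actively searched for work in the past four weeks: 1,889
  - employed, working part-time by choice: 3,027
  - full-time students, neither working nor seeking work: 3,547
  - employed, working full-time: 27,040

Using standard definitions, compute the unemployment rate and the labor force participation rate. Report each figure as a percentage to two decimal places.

Unemployment rate ≈ 5.78%; labor force participation rate ≈ 68.55%.

Employed = 734 + 3,027 + 27,040 = 30,801 (anyone who worked, including part-time for economic reasons, counts as employed).
Unemployed = 1,889.
Labor force = 30,801 + 1,889 = 32,690.
Not in labor force = 9,873 + 1,580 + 3,547 = 15,000 (those not working and not actively searching are outside the labor force).
Civilian working-age population = 32,690 + 15,000 = 47,690.
Unemployment rate = 1,889 / 32,690 = 5.78%.
Labor force participation rate = 32,690 / 47,690 = 68.55%.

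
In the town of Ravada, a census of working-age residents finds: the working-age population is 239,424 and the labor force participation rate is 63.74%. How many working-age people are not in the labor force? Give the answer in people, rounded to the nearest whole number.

About 86,815 are not in the labor force.

Share not in the labor force = 1 − 0.6374 = 0.3626.
Not in labor force = 0.3626 × 239,424 ≈ 86,815.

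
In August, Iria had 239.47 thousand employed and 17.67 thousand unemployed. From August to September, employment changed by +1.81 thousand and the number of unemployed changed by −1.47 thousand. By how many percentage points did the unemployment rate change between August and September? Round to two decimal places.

The unemployment rate changed by −0.58 percentage points.

August: labor force = 239.47 + 17.67 = 257.14; u = 17.67/257.14 = 6.87%.
September: labor force = 241.28 + 16.20 = 257.48; u = 16.20/257.48 = 6.29%.
Change = 6.29% − 6.87% = −0.58 pp.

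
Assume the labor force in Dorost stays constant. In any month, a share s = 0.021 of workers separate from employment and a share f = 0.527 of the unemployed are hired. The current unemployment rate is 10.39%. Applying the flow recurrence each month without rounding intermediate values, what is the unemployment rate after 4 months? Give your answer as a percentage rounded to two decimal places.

With a fixed labor force, u_{t+1} = u_t + s·(1−u_t) − f·u_t = u_t·(1−s−f) + s.
Here 1−s−f = 0.452 and s = 0.021.
u_1 = 0.103900 × 0.452 + 0.021 = 0.067963.
u_2 = 0.067963 × 0.452 + 0.021 = 0.051719.
u_3 = 0.051719 × 0.452 + 0.021 = 0.044377.
u_4 = 0.044377 × 0.452 + 0.021 = 0.041058.

Unemployment rate after four months ≈ 4.11%.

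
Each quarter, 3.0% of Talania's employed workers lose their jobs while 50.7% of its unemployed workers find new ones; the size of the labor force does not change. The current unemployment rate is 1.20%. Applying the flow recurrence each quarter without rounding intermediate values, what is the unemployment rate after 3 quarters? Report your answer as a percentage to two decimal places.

Unemployment rate after three quarters ≈ 5.15%.

With a fixed labor force, u_{t+1} = u_t + s·(1−u_t) − f·u_t = u_t·(1−s−f) + s.
Here 1−s−f = 0.463 and s = 0.030.
u_1 = 0.012000 × 0.463 + 0.030 = 0.035556.
u_2 = 0.035556 × 0.463 + 0.030 = 0.046462.
u_3 = 0.046462 × 0.463 + 0.030 = 0.051512.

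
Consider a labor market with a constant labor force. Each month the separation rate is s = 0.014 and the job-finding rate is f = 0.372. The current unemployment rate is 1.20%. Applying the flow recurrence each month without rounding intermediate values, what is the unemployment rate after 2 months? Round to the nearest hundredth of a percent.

Unemployment rate after two months ≈ 2.71%.

With a fixed labor force, u_{t+1} = u_t + s·(1−u_t) − f·u_t = u_t·(1−s−f) + s.
Here 1−s−f = 0.614 and s = 0.014.
u_1 = 0.012000 × 0.614 + 0.014 = 0.021368.
u_2 = 0.021368 × 0.614 + 0.014 = 0.027120.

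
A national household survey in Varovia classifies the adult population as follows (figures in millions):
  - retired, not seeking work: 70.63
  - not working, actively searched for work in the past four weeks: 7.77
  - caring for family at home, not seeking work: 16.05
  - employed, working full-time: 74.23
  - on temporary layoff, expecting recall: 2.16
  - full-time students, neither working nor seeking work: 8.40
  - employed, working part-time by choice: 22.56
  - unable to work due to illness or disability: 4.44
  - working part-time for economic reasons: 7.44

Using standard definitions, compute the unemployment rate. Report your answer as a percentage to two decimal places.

Employed = 74.23 + 22.56 + 7.44 = 104.23 million (anyone who worked, including part-time for economic reasons, counts as employed).
Unemployed = 7.77 + 2.16 = 9.93 million (jobless and actively searching, or on temporary layoff).
Labor force = 104.23 + 9.93 = 114.16 million.
Unemployment rate = 9.93 / 114.16 = 8.70%.

Unemployment rate ≈ 8.70%.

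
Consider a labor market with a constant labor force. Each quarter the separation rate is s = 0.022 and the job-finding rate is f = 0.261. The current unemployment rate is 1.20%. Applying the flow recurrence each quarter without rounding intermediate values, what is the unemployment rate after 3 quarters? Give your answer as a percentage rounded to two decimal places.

Unemployment rate after three quarters ≈ 5.35%.

With a fixed labor force, u_{t+1} = u_t + s·(1−u_t) − f·u_t = u_t·(1−s−f) + s.
Here 1−s−f = 0.717 and s = 0.022.
u_1 = 0.012000 × 0.717 + 0.022 = 0.030604.
u_2 = 0.030604 × 0.717 + 0.022 = 0.043943.
u_3 = 0.043943 × 0.717 + 0.022 = 0.053507.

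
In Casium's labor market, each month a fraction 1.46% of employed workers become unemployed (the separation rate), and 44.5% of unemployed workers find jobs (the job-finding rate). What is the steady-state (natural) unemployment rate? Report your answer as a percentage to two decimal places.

At steady state the flows balance: s·E = f·U, so U/(E+U) = s/(s+f).
u* = 1.46 / (1.46 + 44.5) = 1.46 / 45.96 = 3.18%.

Steady-state unemployment rate ≈ 3.18%.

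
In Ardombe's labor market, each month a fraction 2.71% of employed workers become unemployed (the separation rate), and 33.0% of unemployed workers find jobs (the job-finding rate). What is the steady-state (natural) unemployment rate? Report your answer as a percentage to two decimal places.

At steady state the flows balance: s·E = f·U, so U/(E+U) = s/(s+f).
u* = 2.71 / (2.71 + 33.0) = 2.71 / 35.71 = 7.59%.

Steady-state unemployment rate ≈ 7.59%.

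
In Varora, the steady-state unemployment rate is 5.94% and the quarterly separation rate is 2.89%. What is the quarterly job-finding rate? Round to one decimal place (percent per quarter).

From u* = s/(s+f): f = s·(1−u)/u.
f = 2.89 × (1 − 0.0594) / 0.0594 = 2.7183 / 0.0594 ≈ 45.8% per quarter.

Job-finding rate ≈ 45.8% per quarter.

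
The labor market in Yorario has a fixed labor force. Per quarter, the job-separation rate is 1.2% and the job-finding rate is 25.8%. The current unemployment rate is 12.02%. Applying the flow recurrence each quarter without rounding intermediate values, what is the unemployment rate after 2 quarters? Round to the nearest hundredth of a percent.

With a fixed labor force, u_{t+1} = u_t + s·(1−u_t) − f·u_t = u_t·(1−s−f) + s.
Here 1−s−f = 0.730 and s = 0.012.
u_1 = 0.120200 × 0.730 + 0.012 = 0.099746.
u_2 = 0.099746 × 0.730 + 0.012 = 0.084815.

Unemployment rate after two quarters ≈ 8.48%.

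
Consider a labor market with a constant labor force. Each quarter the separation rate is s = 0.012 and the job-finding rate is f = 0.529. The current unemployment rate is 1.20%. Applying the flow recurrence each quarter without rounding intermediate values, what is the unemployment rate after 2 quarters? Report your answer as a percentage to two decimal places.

Unemployment rate after two quarters ≈ 2.00%.

With a fixed labor force, u_{t+1} = u_t + s·(1−u_t) − f·u_t = u_t·(1−s−f) + s.
Here 1−s−f = 0.459 and s = 0.012.
u_1 = 0.012000 × 0.459 + 0.012 = 0.017508.
u_2 = 0.017508 × 0.459 + 0.012 = 0.020036.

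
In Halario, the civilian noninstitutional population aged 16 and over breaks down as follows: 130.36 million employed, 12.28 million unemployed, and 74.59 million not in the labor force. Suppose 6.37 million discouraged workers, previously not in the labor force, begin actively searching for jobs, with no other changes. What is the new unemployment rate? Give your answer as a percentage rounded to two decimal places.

Initially, labor force = 130.36 + 12.28 = 142.64 million, so u = 12.28/142.64 = 8.61%.
After the change, unemployed and labor force both rise by 6.37 → E = 130.36, U = 18.65, labor force = 149.01 million.
New unemployment rate = 18.65 / 149.01 = 12.52%.

New unemployment rate ≈ 12.52%.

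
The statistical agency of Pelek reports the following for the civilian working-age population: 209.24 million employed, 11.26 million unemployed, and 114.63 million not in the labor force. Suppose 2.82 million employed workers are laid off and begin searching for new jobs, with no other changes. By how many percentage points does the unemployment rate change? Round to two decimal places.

The unemployment rate changes by +1.28 percentage points.

Initially, labor force = 209.24 + 11.26 = 220.50 million, so u = 11.26/220.50 = 5.11%.
After the change, employed falls and unemployed rises by 2.82; labor force unchanged → E = 206.42, U = 14.08, labor force = 220.50 million.
New unemployment rate = 14.08 / 220.50 = 6.39%.
Change = 6.39% − 5.11% = +1.28 percentage points.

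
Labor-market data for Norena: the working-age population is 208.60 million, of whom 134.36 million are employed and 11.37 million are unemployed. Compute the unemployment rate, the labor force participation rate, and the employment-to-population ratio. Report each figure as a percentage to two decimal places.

Labor force = employed + unemployed = 134.36 + 11.37 = 145.73 million.
Unemployment rate = 11.37 / 145.73 = 7.80%.
Labor force participation rate = 145.73 / 208.60 = 69.86%.
Employment-population ratio = 134.36 / 208.60 = 64.41%.

Unemployment rate ≈ 7.80%; labor force participation rate ≈ 69.86%; employment-population ratio ≈ 64.41%.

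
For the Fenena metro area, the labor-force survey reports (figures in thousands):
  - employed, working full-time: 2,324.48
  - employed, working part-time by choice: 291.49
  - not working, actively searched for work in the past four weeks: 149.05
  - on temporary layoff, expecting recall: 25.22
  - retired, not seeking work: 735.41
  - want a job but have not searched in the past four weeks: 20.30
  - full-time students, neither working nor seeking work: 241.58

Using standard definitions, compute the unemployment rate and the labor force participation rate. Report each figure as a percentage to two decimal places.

Employed = 2,324.48 + 291.49 = 2,615.97 thousand.
Unemployed = 149.05 + 25.22 = 174.27 thousand (jobless and actively searching, or on temporary layoff).
Labor force = 2,615.97 + 174.27 = 2,790.24 thousand.
Not in labor force = 735.41 + 20.30 + 241.58 = 997.29 thousand (those not working and not actively searching are outside the labor force — including those who want a job but have given up searching).
Civilian working-age population = 2,790.24 + 997.29 = 3,787.53 thousand.
Unemployment rate = 174.27 / 2,790.24 = 6.25%.
Labor force participation rate = 2,790.24 / 3,787.53 = 73.67%.

Unemployment rate ≈ 6.25%; labor force participation rate ≈ 73.67%.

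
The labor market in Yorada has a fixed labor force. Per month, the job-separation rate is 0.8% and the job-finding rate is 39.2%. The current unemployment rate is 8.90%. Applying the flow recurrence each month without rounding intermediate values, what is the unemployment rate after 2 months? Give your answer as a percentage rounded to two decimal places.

Unemployment rate after two months ≈ 4.48%.

With a fixed labor force, u_{t+1} = u_t + s·(1−u_t) − f·u_t = u_t·(1−s−f) + s.
Here 1−s−f = 0.600 and s = 0.008.
u_1 = 0.089000 × 0.600 + 0.008 = 0.061400.
u_2 = 0.061400 × 0.600 + 0.008 = 0.044840.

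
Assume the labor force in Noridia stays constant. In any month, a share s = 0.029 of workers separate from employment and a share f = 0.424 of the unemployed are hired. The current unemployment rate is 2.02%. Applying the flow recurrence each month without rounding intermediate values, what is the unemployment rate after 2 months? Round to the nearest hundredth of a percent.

With a fixed labor force, u_{t+1} = u_t + s·(1−u_t) − f·u_t = u_t·(1−s−f) + s.
Here 1−s−f = 0.547 and s = 0.029.
u_1 = 0.020200 × 0.547 + 0.029 = 0.040049.
u_2 = 0.040049 × 0.547 + 0.029 = 0.050907.

Unemployment rate after two months ≈ 5.09%.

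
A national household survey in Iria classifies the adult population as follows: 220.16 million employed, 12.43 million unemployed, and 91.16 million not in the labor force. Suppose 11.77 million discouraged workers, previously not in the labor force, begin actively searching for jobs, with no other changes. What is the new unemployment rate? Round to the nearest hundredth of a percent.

Initially, labor force = 220.16 + 12.43 = 232.59 million, so u = 12.43/232.59 = 5.34%.
After the change, unemployed and labor force both rise by 11.77 → E = 220.16, U = 24.20, labor force = 244.36 million.
New unemployment rate = 24.20 / 244.36 = 9.90%.

New unemployment rate ≈ 9.90%.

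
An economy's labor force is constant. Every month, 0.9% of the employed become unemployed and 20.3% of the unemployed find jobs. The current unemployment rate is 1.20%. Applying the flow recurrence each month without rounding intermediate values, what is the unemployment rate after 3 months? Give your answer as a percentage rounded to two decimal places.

Unemployment rate after three months ≈ 2.76%.

With a fixed labor force, u_{t+1} = u_t + s·(1−u_t) − f·u_t = u_t·(1−s−f) + s.
Here 1−s−f = 0.788 and s = 0.009.
u_1 = 0.012000 × 0.788 + 0.009 = 0.018456.
u_2 = 0.018456 × 0.788 + 0.009 = 0.023543.
u_3 = 0.023543 × 0.788 + 0.009 = 0.027552.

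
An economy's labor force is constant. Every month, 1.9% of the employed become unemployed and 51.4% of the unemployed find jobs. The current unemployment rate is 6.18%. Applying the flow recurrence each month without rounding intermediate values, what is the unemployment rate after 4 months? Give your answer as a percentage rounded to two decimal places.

Unemployment rate after four months ≈ 3.69%.

With a fixed labor force, u_{t+1} = u_t + s·(1−u_t) − f·u_t = u_t·(1−s−f) + s.
Here 1−s−f = 0.467 and s = 0.019.
u_1 = 0.061800 × 0.467 + 0.019 = 0.047861.
u_2 = 0.047861 × 0.467 + 0.019 = 0.041351.
u_3 = 0.041351 × 0.467 + 0.019 = 0.038311.
u_4 = 0.038311 × 0.467 + 0.019 = 0.036891.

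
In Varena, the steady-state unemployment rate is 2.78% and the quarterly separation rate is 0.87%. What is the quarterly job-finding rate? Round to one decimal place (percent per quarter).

From u* = s/(s+f): f = s·(1−u)/u.
f = 0.87 × (1 − 0.0278) / 0.0278 = 0.8458 / 0.0278 ≈ 30.4% per quarter.

Job-finding rate ≈ 30.4% per quarter.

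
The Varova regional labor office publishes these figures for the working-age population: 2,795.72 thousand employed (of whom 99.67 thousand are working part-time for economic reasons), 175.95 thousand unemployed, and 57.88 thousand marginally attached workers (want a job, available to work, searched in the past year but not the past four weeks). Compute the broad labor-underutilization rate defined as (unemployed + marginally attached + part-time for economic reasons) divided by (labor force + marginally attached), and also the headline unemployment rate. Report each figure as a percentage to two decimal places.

Broad underutilization rate ≈ 11.01%; headline unemployment rate ≈ 5.92%.

Labor force = 2,795.72 + 175.95 = 2,971.67 thousand.
Numerator = 175.95 + 57.88 + 99.67 = 333.50 thousand.
Denominator = 2,971.67 + 57.88 = 3,029.55 thousand.
Broad rate = 333.50 / 3,029.55 = 11.01%.
Headline unemployment rate = 175.95 / 2,971.67 = 5.92%.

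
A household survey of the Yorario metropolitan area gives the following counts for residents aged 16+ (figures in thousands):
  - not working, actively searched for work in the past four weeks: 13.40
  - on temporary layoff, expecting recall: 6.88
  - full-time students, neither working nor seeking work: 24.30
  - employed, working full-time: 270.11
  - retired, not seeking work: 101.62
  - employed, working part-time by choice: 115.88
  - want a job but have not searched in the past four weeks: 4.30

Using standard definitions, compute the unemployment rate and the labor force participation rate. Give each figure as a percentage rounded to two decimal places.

Employed = 270.11 + 115.88 = 385.99 thousand.
Unemployed = 13.40 + 6.88 = 20.28 thousand (jobless and actively searching, or on temporary layoff).
Labor force = 385.99 + 20.28 = 406.27 thousand.
Not in labor force = 24.30 + 101.62 + 4.30 = 130.22 thousand (those not working and not actively searching are outside the labor force — including those who want a job but have given up searching).
Civilian working-age population = 406.27 + 130.22 = 536.49 thousand.
Unemployment rate = 20.28 / 406.27 = 4.99%.
Labor force participation rate = 406.27 / 536.49 = 75.73%.

Unemployment rate ≈ 4.99%; labor force participation rate ≈ 75.73%.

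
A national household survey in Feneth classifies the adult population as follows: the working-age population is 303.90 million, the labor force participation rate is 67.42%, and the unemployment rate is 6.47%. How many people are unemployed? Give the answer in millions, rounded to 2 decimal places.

Labor force = 0.6742 × 303.90 = 204.89 million.
Unemployed = 0.0647 × 204.89 ≈ 13.26 million.

About 13.26 million are unemployed.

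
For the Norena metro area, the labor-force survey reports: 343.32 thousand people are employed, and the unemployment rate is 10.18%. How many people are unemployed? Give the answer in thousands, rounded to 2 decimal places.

Let U be the number unemployed. The labor force is E + U, and U/(E+U) = 0.1018.
So U = 0.1018 × 343.32 / (1 − 0.1018) = 34.9500 / 0.8982 ≈ 38.91 thousand.

About 38.91 thousand are unemployed.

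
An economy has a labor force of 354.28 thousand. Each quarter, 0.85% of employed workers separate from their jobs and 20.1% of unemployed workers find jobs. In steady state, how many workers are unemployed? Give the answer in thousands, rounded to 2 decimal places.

Steady-state unemployment rate u* = s/(s+f) = 0.85/(0.85+20.1) = 0.040573.
Unemployed = u* × labor force = 0.040573 × 354.28 ≈ 14.37 thousand.

About 14.37 thousand are unemployed in steady state.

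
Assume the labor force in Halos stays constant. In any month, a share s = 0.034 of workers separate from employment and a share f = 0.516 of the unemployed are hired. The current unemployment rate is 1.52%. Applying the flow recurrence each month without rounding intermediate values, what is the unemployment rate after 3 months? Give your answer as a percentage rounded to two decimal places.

With a fixed labor force, u_{t+1} = u_t + s·(1−u_t) − f·u_t = u_t·(1−s−f) + s.
Here 1−s−f = 0.450 and s = 0.034.
u_1 = 0.015200 × 0.450 + 0.034 = 0.040840.
u_2 = 0.040840 × 0.450 + 0.034 = 0.052378.
u_3 = 0.052378 × 0.450 + 0.034 = 0.057570.

Unemployment rate after three months ≈ 5.76%.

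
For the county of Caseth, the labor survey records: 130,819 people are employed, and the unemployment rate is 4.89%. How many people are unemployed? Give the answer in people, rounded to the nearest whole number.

About 6,726 are unemployed.

Let U be the number unemployed. The labor force is E + U, and U/(E+U) = 0.0489.
So U = 0.0489 × 130,819 / (1 − 0.0489) = 6397.05 / 0.9511 ≈ 6,726.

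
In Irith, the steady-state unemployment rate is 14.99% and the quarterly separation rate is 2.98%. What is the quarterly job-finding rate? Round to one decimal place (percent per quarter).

From u* = s/(s+f): f = s·(1−u)/u.
f = 2.98 × (1 − 0.1499) / 0.1499 = 2.5333 / 0.1499 ≈ 16.9% per quarter.

Job-finding rate ≈ 16.9% per quarter.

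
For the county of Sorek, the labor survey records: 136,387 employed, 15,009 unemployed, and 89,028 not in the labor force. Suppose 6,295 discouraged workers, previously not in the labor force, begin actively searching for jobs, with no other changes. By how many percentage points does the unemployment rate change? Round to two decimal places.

Initially, labor force = 136,387 + 15,009 = 151,396, so u = 15,009/151,396 = 9.91%.
After the change, unemployed and labor force both rise by 6,295 → E = 136,387, U = 21,304, labor force = 157,691.
New unemployment rate = 21,304 / 157,691 = 13.51%.
Change = 13.51% − 9.91% = +3.60 percentage points.

The unemployment rate changes by +3.60 percentage points.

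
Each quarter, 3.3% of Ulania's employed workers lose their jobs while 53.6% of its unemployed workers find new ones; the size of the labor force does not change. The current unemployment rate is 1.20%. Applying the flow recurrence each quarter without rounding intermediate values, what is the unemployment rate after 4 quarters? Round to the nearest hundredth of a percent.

Unemployment rate after four quarters ≈ 5.64%.

With a fixed labor force, u_{t+1} = u_t + s·(1−u_t) − f·u_t = u_t·(1−s−f) + s.
Here 1−s−f = 0.431 and s = 0.033.
u_1 = 0.012000 × 0.431 + 0.033 = 0.038172.
u_2 = 0.038172 × 0.431 + 0.033 = 0.049452.
u_3 = 0.049452 × 0.431 + 0.033 = 0.054314.
u_4 = 0.054314 × 0.431 + 0.033 = 0.056409.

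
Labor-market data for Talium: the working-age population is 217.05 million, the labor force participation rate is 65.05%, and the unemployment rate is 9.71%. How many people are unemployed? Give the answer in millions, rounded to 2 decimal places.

Labor force = 0.6505 × 217.05 = 141.19 million.
Unemployed = 0.0971 × 141.19 ≈ 13.71 million.

About 13.71 million are unemployed.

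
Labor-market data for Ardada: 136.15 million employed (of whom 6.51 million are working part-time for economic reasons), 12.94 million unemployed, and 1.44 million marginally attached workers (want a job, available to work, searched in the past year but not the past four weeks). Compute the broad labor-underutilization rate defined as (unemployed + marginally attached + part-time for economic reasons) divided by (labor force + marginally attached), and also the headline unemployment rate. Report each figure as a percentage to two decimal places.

Labor force = 136.15 + 12.94 = 149.09 million.
Numerator = 12.94 + 1.44 + 6.51 = 20.89 million.
Denominator = 149.09 + 1.44 = 150.53 million.
Broad rate = 20.89 / 150.53 = 13.88%.
Headline unemployment rate = 12.94 / 149.09 = 8.68%.

Broad underutilization rate ≈ 13.88%; headline unemployment rate ≈ 8.68%.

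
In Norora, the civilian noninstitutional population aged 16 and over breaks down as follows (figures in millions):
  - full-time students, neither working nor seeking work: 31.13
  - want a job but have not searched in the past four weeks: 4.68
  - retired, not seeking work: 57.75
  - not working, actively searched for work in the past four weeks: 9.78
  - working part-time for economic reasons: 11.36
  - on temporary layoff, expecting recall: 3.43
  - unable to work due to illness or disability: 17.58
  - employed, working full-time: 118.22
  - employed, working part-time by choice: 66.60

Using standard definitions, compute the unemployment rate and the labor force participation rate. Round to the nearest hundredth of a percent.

Unemployment rate ≈ 6.31%; labor force participation rate ≈ 65.33%.

Employed = 11.36 + 118.22 + 66.60 = 196.18 million (anyone who worked, including part-time for economic reasons, counts as employed).
Unemployed = 9.78 + 3.43 = 13.21 million (jobless and actively searching, or on temporary layoff).
Labor force = 196.18 + 13.21 = 209.39 million.
Not in labor force = 31.13 + 4.68 + 57.75 + 17.58 = 111.14 million (those not working and not actively searching are outside the labor force — including those who want a job but have given up searching).
Civilian working-age population = 209.39 + 111.14 = 320.53 million.
Unemployment rate = 13.21 / 209.39 = 6.31%.
Labor force participation rate = 209.39 / 320.53 = 65.33%.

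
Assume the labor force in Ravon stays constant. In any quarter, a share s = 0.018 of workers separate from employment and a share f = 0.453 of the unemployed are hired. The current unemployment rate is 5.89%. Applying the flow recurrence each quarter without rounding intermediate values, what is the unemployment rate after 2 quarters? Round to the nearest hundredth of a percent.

Unemployment rate after two quarters ≈ 4.40%.

With a fixed labor force, u_{t+1} = u_t + s·(1−u_t) − f·u_t = u_t·(1−s−f) + s.
Here 1−s−f = 0.529 and s = 0.018.
u_1 = 0.058900 × 0.529 + 0.018 = 0.049158.
u_2 = 0.049158 × 0.529 + 0.018 = 0.044005.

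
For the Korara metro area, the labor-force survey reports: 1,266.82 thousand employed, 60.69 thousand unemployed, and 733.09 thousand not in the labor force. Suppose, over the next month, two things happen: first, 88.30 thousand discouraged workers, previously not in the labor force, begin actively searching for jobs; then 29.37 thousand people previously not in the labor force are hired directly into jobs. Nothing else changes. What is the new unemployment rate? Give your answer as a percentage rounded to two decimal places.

New unemployment rate ≈ 10.31%.

Initially, labor force = 1,266.82 + 60.69 = 1,327.51 thousand, so u = 60.69/1,327.51 = 4.57%.
After the first change, unemployed and labor force both rise by 88.30 → E = 1,266.82, U = 148.99, labor force = 1,415.81 thousand.
After the second change, employed and labor force both rise by 29.37; unemployed unchanged → E = 1,296.19, U = 148.99, labor force = 1,445.18 thousand.
New unemployment rate = 148.99 / 1,445.18 = 10.31%.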